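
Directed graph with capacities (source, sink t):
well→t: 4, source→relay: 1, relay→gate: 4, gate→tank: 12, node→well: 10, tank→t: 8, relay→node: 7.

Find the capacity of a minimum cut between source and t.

Max flow = 1 (via 1 augmenting path).
In the residual at optimum, the set reachable from source is {source}.
Cut edges: source→relay (cap 1). Sum = 1.

1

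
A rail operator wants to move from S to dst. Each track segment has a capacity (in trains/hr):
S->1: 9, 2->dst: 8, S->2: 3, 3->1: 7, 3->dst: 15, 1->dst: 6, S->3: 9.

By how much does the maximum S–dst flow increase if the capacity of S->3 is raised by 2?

2

Original max flow = 18.
After raising cap(S->3), augmenting paths through that edge carry 2 more units.
New max flow = 20. Increase = 2.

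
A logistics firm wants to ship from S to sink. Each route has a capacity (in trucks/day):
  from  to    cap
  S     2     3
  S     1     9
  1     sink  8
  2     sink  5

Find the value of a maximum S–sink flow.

Augment S→1→sink: bottleneck 8. Total 8.
Augment S→2→sink: bottleneck 3. Total 11.
No augmenting path remains in the residual graph.

11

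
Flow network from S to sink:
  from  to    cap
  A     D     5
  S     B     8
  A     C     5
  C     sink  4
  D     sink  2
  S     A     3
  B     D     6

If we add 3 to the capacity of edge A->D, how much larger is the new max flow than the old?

0

Original max flow = 5.
Edge A->D does not cross the min cut (source side {B, D, S}), so extra capacity there cannot help.
New max flow = 5. Increase = 0.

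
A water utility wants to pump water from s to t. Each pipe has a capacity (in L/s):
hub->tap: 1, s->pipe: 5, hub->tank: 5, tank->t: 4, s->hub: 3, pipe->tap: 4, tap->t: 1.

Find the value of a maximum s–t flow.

Augment s->pipe->tap->t: bottleneck 1. Total 1.
Augment s->hub->tank->t: bottleneck 3. Total 4.
No augmenting path remains in the residual graph.

4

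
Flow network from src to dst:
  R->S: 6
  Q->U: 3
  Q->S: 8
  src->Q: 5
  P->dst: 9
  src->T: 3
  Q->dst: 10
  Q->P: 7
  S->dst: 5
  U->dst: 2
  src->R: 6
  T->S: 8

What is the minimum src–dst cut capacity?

Max flow = 10 (via 2 augmenting paths).
In the residual at optimum, the set reachable from src is {R, S, T, src}.
Cut edges: src->Q (cap 5), S->dst (cap 5). Sum = 10.

10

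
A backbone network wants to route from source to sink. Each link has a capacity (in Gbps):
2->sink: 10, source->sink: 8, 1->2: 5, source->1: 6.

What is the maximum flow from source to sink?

Augment source->sink: bottleneck 8. Total 8.
Augment source->1->2->sink: bottleneck 5. Total 13.
No augmenting path remains in the residual graph.

13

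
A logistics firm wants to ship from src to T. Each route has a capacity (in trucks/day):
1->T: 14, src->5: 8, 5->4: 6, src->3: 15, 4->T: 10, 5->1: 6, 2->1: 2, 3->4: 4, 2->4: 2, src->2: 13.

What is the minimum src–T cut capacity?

16

Max flow = 16 (via 5 augmenting paths).
In the residual at optimum, the set reachable from src is {2, 3, src}.
Cut edges: src->5 (cap 8), 2->1 (cap 2), 2->4 (cap 2), 3->4 (cap 4). Sum = 16.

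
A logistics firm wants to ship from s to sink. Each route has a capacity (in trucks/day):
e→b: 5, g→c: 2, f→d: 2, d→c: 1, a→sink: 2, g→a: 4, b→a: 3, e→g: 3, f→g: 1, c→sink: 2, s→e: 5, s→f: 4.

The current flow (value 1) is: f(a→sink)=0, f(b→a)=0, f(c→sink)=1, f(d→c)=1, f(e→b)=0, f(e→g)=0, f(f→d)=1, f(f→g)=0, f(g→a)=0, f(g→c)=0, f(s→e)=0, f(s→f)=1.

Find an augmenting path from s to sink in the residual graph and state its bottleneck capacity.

s→f→g→c→sink, bottleneck 1

Residual along s→f→g→c→sink: s→f: 3, f→g: 1, g→c: 2, c→sink: 1.
Bottleneck = min = 1.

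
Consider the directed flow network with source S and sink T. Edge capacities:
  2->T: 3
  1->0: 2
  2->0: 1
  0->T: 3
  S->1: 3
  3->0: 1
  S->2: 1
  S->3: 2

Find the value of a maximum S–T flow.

Augment S->2->T: bottleneck 1. Total 1.
Augment S->1->0->T: bottleneck 2. Total 3.
Augment S->3->0->T: bottleneck 1. Total 4.
No augmenting path remains in the residual graph.

4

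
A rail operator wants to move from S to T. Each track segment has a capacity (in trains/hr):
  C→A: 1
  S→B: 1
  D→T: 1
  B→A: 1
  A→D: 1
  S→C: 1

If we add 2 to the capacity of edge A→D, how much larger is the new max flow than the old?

Original max flow = 1.
Even with extra capacity on A→D, another cut of capacity 1 remains binding.
New max flow = 1. Increase = 0.

0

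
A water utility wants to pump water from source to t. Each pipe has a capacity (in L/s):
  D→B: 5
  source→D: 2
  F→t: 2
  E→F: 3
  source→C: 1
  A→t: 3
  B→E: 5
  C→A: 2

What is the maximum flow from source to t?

3

Augment source→C→A→t: bottleneck 1. Total 1.
Augment source→D→B→E→F→t: bottleneck 2. Total 3.
No augmenting path remains in the residual graph.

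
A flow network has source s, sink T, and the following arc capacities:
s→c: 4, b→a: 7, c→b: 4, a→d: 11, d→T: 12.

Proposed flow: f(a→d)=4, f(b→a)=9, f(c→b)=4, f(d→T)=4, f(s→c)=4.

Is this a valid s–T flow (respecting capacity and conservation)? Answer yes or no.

No

Capacity violated on b→a: flow 9 > capacity 7.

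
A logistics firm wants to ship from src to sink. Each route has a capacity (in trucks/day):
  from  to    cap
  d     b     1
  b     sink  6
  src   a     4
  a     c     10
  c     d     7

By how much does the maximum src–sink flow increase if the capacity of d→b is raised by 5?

3

Original max flow = 1.
After raising cap(d→b), augmenting paths through that edge carry 3 more units.
New max flow = 4. Increase = 3.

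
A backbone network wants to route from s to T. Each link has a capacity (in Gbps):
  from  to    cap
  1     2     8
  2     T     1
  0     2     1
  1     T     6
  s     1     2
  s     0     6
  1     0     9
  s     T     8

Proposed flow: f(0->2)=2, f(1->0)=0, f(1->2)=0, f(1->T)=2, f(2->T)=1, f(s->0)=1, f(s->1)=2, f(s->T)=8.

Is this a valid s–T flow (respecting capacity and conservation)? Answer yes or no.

Capacity violated on 0->2: flow 2 > capacity 1.

No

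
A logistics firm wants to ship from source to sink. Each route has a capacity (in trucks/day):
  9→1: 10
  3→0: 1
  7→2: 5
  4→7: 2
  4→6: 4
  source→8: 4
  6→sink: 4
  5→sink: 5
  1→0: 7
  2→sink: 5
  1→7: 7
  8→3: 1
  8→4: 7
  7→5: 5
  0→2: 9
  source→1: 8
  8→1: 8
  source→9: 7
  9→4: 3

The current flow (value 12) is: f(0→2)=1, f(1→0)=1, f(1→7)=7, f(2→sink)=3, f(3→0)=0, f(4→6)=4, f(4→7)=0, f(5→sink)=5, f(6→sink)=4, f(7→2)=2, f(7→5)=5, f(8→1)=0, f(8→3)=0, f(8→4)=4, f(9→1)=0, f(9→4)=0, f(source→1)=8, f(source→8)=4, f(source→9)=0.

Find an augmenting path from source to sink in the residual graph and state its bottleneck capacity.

Residual along source→9→4→7→2→sink: source→9: 7, 9→4: 3, 4→7: 2, 7→2: 3, 2→sink: 2.
Bottleneck = min = 2.

source→9→4→7→2→sink, bottleneck 2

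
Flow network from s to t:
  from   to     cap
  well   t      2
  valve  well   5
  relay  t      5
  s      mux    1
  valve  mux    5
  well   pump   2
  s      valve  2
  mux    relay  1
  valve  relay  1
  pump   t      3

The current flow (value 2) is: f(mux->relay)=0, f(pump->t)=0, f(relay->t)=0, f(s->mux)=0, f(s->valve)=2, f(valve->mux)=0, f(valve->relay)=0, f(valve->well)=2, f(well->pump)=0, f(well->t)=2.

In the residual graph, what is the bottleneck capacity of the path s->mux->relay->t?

1

Residual capacities along the path: s->mux: 1, mux->relay: 1, relay->t: 5.
Minimum is 1.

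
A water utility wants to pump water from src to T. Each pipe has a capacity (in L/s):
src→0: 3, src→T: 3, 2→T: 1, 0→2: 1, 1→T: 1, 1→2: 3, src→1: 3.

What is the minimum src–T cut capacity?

Max flow = 5 (via 3 augmenting paths).
In the residual at optimum, the set reachable from src is {0, 1, 2, src}.
Cut edges: src→T (cap 3), 1→T (cap 1), 2→T (cap 1). Sum = 5.

5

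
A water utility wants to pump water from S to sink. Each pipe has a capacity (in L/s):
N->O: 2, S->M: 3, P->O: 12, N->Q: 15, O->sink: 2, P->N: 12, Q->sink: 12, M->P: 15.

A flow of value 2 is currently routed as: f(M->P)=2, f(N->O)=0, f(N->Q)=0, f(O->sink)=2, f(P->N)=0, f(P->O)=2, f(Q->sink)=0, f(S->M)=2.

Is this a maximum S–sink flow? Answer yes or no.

Residual path S->M->P->N->Q->sink has bottleneck 1 > 0.
Pushing 1 along it raises the flow to 3, so the given flow is not maximum.

No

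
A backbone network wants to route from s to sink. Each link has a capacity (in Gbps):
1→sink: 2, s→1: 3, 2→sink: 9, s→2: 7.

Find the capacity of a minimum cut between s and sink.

Max flow = 9 (via 2 augmenting paths).
In the residual at optimum, the set reachable from s is {1, s}.
Cut edges: s→2 (cap 7), 1→sink (cap 2). Sum = 9.

9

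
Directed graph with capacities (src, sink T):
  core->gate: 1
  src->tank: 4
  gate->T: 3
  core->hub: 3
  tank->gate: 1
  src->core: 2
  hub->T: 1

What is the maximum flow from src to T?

3

Augment src->core->hub->T: bottleneck 1. Total 1.
Augment src->core->gate->T: bottleneck 1. Total 2.
Augment src->tank->gate->T: bottleneck 1. Total 3.
No augmenting path remains in the residual graph.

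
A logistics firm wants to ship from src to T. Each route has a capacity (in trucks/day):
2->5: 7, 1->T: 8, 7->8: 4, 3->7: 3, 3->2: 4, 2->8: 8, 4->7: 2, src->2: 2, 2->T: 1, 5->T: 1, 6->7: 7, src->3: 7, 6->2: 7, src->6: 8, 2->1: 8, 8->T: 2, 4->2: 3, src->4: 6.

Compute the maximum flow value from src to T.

Augment src->2->T: bottleneck 1. Total 1.
Augment src->2->1->T: bottleneck 1. Total 2.
Augment src->3->2->1->T: bottleneck 4. Total 6.
Augment src->3->7->8->T: bottleneck 2. Total 8.
Augment src->6->2->1->T: bottleneck 3. Total 11.
Augment src->6->2->5->T: bottleneck 1. Total 12.
No augmenting path remains in the residual graph.

12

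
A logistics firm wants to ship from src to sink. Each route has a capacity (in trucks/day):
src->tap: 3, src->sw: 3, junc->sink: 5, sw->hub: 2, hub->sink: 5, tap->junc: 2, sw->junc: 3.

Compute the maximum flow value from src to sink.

5

Augment src->sw->hub->sink: bottleneck 2. Total 2.
Augment src->sw->junc->sink: bottleneck 1. Total 3.
Augment src->tap->junc->sink: bottleneck 2. Total 5.
No augmenting path remains in the residual graph.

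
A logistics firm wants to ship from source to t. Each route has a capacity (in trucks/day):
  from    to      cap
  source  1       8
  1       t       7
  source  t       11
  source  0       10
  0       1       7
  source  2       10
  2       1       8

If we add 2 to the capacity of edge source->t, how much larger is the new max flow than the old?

Original max flow = 18.
After raising cap(source->t), augmenting paths through that edge carry 2 more units.
New max flow = 20. Increase = 2.

2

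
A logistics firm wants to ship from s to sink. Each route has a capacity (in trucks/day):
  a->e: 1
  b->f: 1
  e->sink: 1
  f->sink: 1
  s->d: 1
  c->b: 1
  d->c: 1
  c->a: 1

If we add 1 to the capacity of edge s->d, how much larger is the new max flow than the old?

0

Original max flow = 1.
Even with extra capacity on s->d, another cut of capacity 1 remains binding.
New max flow = 1. Increase = 0.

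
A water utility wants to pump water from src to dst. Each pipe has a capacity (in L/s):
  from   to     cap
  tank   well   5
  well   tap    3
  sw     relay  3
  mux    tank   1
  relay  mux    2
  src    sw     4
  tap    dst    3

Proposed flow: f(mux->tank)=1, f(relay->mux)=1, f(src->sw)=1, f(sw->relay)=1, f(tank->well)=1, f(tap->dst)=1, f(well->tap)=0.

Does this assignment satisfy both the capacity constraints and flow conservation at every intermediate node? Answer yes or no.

No

Conservation fails at well: inflow 1 ≠ outflow 0.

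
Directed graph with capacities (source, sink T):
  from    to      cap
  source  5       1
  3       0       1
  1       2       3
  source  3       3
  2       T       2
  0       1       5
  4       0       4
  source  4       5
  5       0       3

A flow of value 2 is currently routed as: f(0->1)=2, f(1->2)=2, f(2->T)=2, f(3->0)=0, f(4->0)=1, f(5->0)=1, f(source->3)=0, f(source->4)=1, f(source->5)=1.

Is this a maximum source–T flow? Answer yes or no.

Residual reachable from source: {0, 1, 2, 3, 4, 5, source}; T is not reachable.
Saturated cut: 2->T with total capacity 2 = current flow value. Flow is maximum.

Yes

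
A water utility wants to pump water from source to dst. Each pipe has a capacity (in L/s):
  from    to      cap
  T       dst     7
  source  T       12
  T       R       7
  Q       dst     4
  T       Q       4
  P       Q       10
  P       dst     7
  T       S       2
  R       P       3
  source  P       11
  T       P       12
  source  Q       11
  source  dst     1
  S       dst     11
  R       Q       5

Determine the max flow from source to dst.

Augment source->dst: bottleneck 1. Total 1.
Augment source->T->dst: bottleneck 7. Total 8.
Augment source->P->dst: bottleneck 7. Total 15.
Augment source->Q->dst: bottleneck 4. Total 19.
Augment source->T->S->dst: bottleneck 2. Total 21.
No augmenting path remains in the residual graph.

21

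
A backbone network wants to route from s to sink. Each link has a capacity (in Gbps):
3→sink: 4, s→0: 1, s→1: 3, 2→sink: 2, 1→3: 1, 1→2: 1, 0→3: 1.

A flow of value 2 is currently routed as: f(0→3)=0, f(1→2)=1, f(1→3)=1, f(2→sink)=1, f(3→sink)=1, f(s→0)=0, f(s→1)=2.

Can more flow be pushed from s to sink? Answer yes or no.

Yes

Residual path s→0→3→sink has bottleneck 1 > 0.
Pushing 1 along it raises the flow to 3, so the given flow is not maximum.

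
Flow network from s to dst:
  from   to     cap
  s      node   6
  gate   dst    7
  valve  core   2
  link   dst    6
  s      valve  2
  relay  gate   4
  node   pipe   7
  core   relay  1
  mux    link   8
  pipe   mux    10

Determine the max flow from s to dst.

Augment s->valve->core->relay->gate->dst: bottleneck 1. Total 1.
Augment s->node->pipe->mux->link->dst: bottleneck 6. Total 7.
No augmenting path remains in the residual graph.

7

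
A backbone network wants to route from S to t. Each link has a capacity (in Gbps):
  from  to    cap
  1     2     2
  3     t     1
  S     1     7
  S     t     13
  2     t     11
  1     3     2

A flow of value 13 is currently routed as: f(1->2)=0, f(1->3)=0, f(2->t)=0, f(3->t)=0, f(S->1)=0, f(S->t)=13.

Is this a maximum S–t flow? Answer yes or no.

No

Residual path S->1->3->t has bottleneck 1 > 0.
Pushing 1 along it raises the flow to 14, so the given flow is not maximum.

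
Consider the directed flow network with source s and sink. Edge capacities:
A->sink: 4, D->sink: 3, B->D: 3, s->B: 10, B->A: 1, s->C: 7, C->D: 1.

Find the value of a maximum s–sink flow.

Augment s->B->A->sink: bottleneck 1. Total 1.
Augment s->B->D->sink: bottleneck 3. Total 4.
No augmenting path remains in the residual graph.

4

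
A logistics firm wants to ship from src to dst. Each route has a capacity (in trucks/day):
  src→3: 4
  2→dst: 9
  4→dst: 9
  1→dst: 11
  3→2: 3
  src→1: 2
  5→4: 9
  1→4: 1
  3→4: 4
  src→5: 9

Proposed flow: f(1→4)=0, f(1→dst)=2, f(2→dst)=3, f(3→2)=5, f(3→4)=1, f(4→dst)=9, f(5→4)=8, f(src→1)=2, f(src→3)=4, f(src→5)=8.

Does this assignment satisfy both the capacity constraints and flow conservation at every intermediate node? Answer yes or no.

Capacity violated on 3→2: flow 5 > capacity 3.

No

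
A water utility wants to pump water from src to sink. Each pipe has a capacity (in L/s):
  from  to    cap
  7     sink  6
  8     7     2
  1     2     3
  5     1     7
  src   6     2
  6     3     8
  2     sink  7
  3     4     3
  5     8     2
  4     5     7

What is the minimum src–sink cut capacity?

2

Max flow = 2 (via 1 augmenting path).
In the residual at optimum, the set reachable from src is {src}.
Cut edges: src->6 (cap 2). Sum = 2.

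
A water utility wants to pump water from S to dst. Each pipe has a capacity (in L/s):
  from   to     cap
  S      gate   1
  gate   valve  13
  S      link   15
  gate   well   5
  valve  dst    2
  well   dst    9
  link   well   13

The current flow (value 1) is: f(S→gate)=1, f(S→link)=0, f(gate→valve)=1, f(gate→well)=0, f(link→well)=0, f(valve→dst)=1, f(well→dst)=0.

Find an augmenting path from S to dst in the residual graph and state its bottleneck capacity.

S→link→well→dst, bottleneck 9

Residual along S→link→well→dst: S→link: 15, link→well: 13, well→dst: 9.
Bottleneck = min = 9.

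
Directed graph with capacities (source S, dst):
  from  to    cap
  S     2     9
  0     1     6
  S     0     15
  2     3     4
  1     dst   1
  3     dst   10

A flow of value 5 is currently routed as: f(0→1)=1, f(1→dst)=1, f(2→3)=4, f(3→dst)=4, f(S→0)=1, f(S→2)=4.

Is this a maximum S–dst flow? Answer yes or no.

Residual reachable from S: {0, 1, 2, S}; dst is not reachable.
Saturated cut: 2→3, 1→dst with total capacity 5 = current flow value. Flow is maximum.

Yes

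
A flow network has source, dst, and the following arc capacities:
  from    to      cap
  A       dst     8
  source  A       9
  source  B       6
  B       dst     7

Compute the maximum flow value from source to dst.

Augment source->A->dst: bottleneck 8. Total 8.
Augment source->B->dst: bottleneck 6. Total 14.
No augmenting path remains in the residual graph.

14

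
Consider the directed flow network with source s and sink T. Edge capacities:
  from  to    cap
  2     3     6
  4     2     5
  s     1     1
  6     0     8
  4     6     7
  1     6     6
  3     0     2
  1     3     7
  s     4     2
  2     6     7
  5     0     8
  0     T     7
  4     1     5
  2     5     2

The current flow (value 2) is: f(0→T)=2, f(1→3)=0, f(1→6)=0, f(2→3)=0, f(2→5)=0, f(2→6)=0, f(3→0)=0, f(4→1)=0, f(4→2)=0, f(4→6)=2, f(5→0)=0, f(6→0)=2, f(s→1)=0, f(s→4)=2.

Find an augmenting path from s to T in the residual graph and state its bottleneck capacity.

Residual along s→1→6→0→T: s→1: 1, 1→6: 6, 6→0: 6, 0→T: 5.
Bottleneck = min = 1.

s→1→6→0→T, bottleneck 1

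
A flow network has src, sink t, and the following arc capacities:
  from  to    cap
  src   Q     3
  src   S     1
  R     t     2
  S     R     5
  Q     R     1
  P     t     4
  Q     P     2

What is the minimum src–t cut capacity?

4

Max flow = 4 (via 3 augmenting paths).
In the residual at optimum, the set reachable from src is {src}.
Cut edges: src->Q (cap 3), src->S (cap 1). Sum = 4.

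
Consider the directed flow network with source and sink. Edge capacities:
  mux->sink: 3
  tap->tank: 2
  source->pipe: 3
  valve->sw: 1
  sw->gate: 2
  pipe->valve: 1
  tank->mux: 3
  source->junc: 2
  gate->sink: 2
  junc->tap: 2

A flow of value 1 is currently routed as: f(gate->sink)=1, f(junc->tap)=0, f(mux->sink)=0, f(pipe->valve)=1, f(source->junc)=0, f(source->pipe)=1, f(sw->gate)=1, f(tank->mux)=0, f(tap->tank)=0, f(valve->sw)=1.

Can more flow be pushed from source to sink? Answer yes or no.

Residual path source->junc->tap->tank->mux->sink has bottleneck 2 > 0.
Pushing 2 along it raises the flow to 3, so the given flow is not maximum.

Yes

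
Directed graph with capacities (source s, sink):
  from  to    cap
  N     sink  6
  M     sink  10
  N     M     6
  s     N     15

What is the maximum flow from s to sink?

12

Augment s->N->sink: bottleneck 6. Total 6.
Augment s->N->M->sink: bottleneck 6. Total 12.
No augmenting path remains in the residual graph.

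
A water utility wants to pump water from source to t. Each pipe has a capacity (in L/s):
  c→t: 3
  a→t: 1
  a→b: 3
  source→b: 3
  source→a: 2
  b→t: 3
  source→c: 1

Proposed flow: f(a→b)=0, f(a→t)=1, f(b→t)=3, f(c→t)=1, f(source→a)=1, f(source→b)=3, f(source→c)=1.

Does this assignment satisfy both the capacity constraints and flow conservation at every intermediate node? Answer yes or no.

Every edge has 0 ≤ f(e) ≤ cap(e).
At each intermediate node, inflow equals outflow.

Yes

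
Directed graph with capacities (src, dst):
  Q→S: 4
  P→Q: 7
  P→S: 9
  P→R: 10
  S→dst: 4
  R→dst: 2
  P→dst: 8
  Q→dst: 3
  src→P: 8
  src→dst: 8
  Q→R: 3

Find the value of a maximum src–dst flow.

16

Augment src→dst: bottleneck 8. Total 8.
Augment src→P→dst: bottleneck 8. Total 16.
No augmenting path remains in the residual graph.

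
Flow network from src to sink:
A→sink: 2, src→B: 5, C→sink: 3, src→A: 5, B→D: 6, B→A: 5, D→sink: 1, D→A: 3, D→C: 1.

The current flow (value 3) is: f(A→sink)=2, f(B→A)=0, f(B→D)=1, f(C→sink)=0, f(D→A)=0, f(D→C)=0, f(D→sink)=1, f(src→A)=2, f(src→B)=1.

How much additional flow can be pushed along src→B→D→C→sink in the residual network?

Residual capacities along the path: src→B: 4, B→D: 5, D→C: 1, C→sink: 3.
Minimum is 1.

1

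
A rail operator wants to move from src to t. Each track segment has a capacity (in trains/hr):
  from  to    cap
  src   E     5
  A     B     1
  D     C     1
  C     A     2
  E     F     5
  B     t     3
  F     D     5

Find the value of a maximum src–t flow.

Augment src->E->F->D->C->A->B->t: bottleneck 1. Total 1.
No augmenting path remains in the residual graph.

1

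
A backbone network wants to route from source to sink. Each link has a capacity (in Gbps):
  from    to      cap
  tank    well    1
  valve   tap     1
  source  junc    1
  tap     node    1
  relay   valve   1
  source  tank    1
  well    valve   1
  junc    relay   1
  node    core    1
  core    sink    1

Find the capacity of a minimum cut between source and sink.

Max flow = 1 (via 1 augmenting path).
In the residual at optimum, the set reachable from source is {junc, relay, source, tank, valve, well}.
Cut edges: valve->tap (cap 1). Sum = 1.

1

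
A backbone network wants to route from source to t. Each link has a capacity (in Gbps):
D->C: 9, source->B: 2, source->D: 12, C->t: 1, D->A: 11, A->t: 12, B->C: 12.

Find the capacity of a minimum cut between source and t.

12

Max flow = 12 (via 2 augmenting paths).
In the residual at optimum, the set reachable from source is {B, C, D, source}.
Cut edges: D->A (cap 11), C->t (cap 1). Sum = 12.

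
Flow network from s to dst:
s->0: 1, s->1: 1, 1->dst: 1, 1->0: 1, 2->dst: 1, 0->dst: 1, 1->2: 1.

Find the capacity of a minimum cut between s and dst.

Max flow = 2 (via 2 augmenting paths).
In the residual at optimum, the set reachable from s is {s}.
Cut edges: s->1 (cap 1), s->0 (cap 1). Sum = 2.

2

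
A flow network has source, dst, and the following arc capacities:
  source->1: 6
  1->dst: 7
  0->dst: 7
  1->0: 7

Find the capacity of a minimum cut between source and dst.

6

Max flow = 6 (via 1 augmenting path).
In the residual at optimum, the set reachable from source is {source}.
Cut edges: source->1 (cap 6). Sum = 6.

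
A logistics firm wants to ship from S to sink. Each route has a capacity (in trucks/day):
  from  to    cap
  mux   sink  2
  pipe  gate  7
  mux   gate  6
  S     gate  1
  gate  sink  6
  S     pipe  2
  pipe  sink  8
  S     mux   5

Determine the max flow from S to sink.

8

Augment S->mux->sink: bottleneck 2. Total 2.
Augment S->pipe->sink: bottleneck 2. Total 4.
Augment S->gate->sink: bottleneck 1. Total 5.
Augment S->mux->gate->sink: bottleneck 3. Total 8.
No augmenting path remains in the residual graph.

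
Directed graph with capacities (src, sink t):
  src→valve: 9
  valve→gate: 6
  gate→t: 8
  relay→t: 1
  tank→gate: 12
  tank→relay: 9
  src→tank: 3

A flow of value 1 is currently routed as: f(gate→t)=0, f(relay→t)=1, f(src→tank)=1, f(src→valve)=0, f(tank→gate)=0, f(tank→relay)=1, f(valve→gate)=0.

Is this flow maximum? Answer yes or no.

Residual path src→tank→gate→t has bottleneck 2 > 0.
Pushing 2 along it raises the flow to 3, so the given flow is not maximum.

No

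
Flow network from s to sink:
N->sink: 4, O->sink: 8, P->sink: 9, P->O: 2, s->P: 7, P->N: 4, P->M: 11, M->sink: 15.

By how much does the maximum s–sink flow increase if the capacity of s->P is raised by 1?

Original max flow = 7.
After raising cap(s->P), augmenting paths through that edge carry 1 more unit.
New max flow = 8. Increase = 1.

1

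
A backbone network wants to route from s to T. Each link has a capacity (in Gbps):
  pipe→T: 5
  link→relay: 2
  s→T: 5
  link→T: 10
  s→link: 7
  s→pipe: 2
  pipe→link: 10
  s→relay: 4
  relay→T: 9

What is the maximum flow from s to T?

18

Augment s→T: bottleneck 5. Total 5.
Augment s→pipe→T: bottleneck 2. Total 7.
Augment s→link→T: bottleneck 7. Total 14.
Augment s→relay→T: bottleneck 4. Total 18.
No augmenting path remains in the residual graph.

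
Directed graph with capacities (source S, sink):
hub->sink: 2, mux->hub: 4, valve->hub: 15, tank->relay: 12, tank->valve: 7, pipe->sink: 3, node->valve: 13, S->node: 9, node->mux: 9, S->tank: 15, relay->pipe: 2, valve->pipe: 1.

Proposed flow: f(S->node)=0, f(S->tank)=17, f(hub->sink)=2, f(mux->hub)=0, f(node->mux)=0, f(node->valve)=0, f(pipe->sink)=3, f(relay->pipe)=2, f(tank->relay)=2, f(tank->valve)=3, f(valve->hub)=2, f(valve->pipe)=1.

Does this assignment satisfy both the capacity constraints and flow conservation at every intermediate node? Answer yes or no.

No

Capacity violated on S->tank: flow 17 > capacity 15.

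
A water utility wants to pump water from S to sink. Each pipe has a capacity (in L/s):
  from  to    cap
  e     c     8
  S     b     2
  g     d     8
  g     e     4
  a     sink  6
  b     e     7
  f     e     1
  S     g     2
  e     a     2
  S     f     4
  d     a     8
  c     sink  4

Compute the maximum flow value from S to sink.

Augment S->g->d->a->sink: bottleneck 2. Total 2.
Augment S->f->e->a->sink: bottleneck 1. Total 3.
Augment S->b->e->a->sink: bottleneck 1. Total 4.
Augment S->b->e->c->sink: bottleneck 1. Total 5.
No augmenting path remains in the residual graph.

5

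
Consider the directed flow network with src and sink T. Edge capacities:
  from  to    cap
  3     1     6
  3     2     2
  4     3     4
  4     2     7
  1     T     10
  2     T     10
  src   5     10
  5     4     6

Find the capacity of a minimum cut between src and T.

Max flow = 6 (via 1 augmenting path).
In the residual at optimum, the set reachable from src is {5, src}.
Cut edges: 5->4 (cap 6). Sum = 6.

6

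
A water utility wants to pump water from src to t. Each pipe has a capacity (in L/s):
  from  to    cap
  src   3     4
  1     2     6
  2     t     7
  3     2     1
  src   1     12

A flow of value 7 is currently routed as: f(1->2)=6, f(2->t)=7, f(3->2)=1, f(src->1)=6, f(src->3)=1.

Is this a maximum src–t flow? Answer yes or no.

Yes

Residual reachable from src: {1, 3, src}; t is not reachable.
Saturated cut: 1->2, 3->2 with total capacity 7 = current flow value. Flow is maximum.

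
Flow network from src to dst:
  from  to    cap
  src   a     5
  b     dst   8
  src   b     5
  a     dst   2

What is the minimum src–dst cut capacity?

7

Max flow = 7 (via 2 augmenting paths).
In the residual at optimum, the set reachable from src is {a, src}.
Cut edges: src→b (cap 5), a→dst (cap 2). Sum = 7.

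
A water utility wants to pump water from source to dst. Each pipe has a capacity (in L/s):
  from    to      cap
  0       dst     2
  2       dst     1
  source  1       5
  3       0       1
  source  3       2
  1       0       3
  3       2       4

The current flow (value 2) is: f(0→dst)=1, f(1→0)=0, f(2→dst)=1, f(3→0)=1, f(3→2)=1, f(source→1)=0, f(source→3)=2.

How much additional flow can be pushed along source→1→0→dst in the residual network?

Residual capacities along the path: source→1: 5, 1→0: 3, 0→dst: 1.
Minimum is 1.

1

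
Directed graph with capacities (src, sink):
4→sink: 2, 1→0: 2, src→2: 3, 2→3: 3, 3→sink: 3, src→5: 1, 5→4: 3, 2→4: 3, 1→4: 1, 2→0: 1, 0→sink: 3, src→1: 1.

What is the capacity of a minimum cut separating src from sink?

5

Max flow = 5 (via 4 augmenting paths).
In the residual at optimum, the set reachable from src is {src}.
Cut edges: src→2 (cap 3), src→1 (cap 1), src→5 (cap 1). Sum = 5.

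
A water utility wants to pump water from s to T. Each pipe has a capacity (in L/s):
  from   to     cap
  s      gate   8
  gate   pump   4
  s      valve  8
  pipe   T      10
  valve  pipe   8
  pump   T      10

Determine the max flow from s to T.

Augment s->gate->pump->T: bottleneck 4. Total 4.
Augment s->valve->pipe->T: bottleneck 8. Total 12.
No augmenting path remains in the residual graph.

12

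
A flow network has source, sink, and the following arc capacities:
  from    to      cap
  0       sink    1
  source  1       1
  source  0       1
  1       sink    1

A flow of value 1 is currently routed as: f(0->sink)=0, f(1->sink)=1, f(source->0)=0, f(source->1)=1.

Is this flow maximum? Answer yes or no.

No

Residual path source->0->sink has bottleneck 1 > 0.
Pushing 1 along it raises the flow to 2, so the given flow is not maximum.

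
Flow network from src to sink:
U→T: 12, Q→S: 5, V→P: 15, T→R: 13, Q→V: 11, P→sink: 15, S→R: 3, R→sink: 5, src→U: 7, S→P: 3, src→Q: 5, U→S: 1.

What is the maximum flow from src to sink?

11

Augment src→Q→V→P→sink: bottleneck 5. Total 5.
Augment src→U→S→P→sink: bottleneck 1. Total 6.
Augment src→U→T→R→sink: bottleneck 5. Total 11.
No augmenting path remains in the residual graph.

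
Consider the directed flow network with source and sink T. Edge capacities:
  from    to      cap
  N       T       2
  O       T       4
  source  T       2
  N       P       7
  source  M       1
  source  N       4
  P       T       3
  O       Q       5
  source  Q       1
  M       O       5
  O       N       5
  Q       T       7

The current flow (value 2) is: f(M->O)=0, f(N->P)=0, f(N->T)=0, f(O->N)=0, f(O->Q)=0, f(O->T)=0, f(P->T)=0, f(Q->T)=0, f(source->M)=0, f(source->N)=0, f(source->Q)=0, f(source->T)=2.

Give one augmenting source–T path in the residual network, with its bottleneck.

Residual along source->N->T: source->N: 4, N->T: 2.
Bottleneck = min = 2.

source->N->T, bottleneck 2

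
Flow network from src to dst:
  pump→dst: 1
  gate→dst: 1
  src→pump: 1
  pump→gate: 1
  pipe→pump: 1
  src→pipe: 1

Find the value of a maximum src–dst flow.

2

Augment src→pump→dst: bottleneck 1. Total 1.
Augment src→pipe→pump→gate→dst: bottleneck 1. Total 2.
No augmenting path remains in the residual graph.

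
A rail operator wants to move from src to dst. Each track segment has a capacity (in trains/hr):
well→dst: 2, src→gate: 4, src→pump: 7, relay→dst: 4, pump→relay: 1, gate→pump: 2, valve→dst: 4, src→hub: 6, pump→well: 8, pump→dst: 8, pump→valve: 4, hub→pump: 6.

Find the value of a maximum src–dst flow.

15

Augment src→pump→dst: bottleneck 7. Total 7.
Augment src→hub→pump→dst: bottleneck 1. Total 8.
Augment src→hub→pump→valve→dst: bottleneck 4. Total 12.
Augment src→hub→pump→relay→dst: bottleneck 1. Total 13.
Augment src→gate→pump→well→dst: bottleneck 2. Total 15.
No augmenting path remains in the residual graph.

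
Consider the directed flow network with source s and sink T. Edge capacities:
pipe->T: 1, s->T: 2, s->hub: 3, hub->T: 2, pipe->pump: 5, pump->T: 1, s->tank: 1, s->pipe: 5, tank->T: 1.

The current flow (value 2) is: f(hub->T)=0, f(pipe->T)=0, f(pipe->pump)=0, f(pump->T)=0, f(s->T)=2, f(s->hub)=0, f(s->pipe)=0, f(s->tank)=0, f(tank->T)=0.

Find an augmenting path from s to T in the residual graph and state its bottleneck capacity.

Residual along s->pipe->T: s->pipe: 5, pipe->T: 1.
Bottleneck = min = 1.

s->pipe->T, bottleneck 1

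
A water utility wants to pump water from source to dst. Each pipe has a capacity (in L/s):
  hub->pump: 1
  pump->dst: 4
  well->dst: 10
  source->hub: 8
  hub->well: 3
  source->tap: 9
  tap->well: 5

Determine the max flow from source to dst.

9

Augment source->hub->pump->dst: bottleneck 1. Total 1.
Augment source->hub->well->dst: bottleneck 3. Total 4.
Augment source->tap->well->dst: bottleneck 5. Total 9.
No augmenting path remains in the residual graph.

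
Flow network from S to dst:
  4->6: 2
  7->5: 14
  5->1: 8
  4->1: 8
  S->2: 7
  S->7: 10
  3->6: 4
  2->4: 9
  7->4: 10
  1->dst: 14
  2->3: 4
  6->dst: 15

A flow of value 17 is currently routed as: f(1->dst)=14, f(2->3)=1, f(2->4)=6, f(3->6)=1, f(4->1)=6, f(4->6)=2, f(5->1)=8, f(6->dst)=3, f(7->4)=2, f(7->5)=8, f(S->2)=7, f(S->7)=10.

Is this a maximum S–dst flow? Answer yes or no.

Residual reachable from S: {S}; dst is not reachable.
Saturated cut: S->7, S->2 with total capacity 17 = current flow value. Flow is maximum.

Yes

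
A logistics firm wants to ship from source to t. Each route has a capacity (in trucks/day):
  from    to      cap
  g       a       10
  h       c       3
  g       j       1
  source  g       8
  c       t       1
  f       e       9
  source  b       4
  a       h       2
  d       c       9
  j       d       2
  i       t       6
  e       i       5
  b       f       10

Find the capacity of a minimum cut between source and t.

Max flow = 5 (via 2 augmenting paths).
In the residual at optimum, the set reachable from source is {a, c, d, g, h, j, source}.
Cut edges: source->b (cap 4), c->t (cap 1). Sum = 5.

5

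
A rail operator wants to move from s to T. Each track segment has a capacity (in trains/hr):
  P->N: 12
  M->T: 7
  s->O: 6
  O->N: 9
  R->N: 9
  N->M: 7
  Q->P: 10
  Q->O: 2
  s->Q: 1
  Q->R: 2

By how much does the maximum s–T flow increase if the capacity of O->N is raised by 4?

Original max flow = 7.
Edge O->N does not cross the min cut (source side {s}), so extra capacity there cannot help.
New max flow = 7. Increase = 0.

0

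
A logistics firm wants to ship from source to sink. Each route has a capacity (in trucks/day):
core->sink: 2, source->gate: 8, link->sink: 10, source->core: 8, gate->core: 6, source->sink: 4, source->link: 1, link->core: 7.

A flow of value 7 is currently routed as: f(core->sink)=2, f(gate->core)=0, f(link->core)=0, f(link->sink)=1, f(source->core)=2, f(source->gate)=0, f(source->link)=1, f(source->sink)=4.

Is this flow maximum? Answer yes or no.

Yes

Residual reachable from source: {core, gate, source}; sink is not reachable.
Saturated cut: source->link, source->sink, core->sink with total capacity 7 = current flow value. Flow is maximum.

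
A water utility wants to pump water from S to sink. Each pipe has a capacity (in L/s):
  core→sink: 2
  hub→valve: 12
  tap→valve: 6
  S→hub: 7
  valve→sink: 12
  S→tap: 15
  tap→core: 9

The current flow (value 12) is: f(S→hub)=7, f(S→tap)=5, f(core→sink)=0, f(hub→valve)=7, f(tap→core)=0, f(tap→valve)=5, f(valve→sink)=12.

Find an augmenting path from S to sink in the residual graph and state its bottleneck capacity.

S→tap→core→sink, bottleneck 2

Residual along S→tap→core→sink: S→tap: 10, tap→core: 9, core→sink: 2.
Bottleneck = min = 2.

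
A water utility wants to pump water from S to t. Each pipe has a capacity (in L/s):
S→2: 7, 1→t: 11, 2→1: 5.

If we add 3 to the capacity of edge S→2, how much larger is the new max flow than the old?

0

Original max flow = 5.
Edge S→2 does not cross the min cut (source side {2, S}), so extra capacity there cannot help.
New max flow = 5. Increase = 0.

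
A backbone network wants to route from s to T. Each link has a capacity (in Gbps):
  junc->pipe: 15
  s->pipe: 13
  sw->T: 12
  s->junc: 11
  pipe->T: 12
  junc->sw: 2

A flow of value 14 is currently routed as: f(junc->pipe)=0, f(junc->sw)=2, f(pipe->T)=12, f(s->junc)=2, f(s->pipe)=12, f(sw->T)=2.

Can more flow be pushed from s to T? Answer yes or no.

No

Residual reachable from s: {junc, pipe, s}; T is not reachable.
Saturated cut: junc->sw, pipe->T with total capacity 14 = current flow value. Flow is maximum.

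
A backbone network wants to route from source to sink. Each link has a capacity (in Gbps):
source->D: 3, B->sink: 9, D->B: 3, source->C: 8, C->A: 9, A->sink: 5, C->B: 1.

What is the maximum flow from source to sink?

9

Augment source->D->B->sink: bottleneck 3. Total 3.
Augment source->C->B->sink: bottleneck 1. Total 4.
Augment source->C->A->sink: bottleneck 5. Total 9.
No augmenting path remains in the residual graph.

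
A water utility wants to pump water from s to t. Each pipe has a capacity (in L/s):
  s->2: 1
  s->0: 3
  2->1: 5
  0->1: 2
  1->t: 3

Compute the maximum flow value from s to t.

Augment s->2->1->t: bottleneck 1. Total 1.
Augment s->0->1->t: bottleneck 2. Total 3.
No augmenting path remains in the residual graph.

3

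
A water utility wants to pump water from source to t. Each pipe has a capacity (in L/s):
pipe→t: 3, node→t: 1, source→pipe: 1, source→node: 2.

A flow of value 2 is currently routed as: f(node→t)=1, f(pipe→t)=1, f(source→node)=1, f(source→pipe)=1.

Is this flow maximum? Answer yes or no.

Yes

Residual reachable from source: {node, source}; t is not reachable.
Saturated cut: source→pipe, node→t with total capacity 2 = current flow value. Flow is maximum.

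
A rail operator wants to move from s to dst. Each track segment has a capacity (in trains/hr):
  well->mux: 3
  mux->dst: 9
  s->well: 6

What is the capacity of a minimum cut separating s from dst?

Max flow = 3 (via 1 augmenting path).
In the residual at optimum, the set reachable from s is {s, well}.
Cut edges: well->mux (cap 3). Sum = 3.

3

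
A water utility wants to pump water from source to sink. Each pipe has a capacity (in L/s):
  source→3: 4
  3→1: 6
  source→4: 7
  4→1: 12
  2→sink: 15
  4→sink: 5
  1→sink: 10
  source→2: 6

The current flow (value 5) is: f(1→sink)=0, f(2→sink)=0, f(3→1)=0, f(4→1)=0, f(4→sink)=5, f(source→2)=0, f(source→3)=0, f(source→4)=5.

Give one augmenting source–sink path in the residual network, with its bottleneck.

Residual along source→2→sink: source→2: 6, 2→sink: 15.
Bottleneck = min = 6.

source→2→sink, bottleneck 6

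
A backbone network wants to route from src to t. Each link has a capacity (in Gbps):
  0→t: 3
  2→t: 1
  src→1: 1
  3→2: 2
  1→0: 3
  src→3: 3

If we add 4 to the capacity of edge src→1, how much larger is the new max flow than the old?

Original max flow = 2.
After raising cap(src→1), augmenting paths through that edge carry 2 more units.
New max flow = 4. Increase = 2.

2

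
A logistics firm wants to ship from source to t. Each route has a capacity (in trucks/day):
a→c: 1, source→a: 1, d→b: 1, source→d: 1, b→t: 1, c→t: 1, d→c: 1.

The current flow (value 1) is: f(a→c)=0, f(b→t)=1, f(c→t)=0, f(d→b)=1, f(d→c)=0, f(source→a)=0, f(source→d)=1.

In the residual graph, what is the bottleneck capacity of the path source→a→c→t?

Residual capacities along the path: source→a: 1, a→c: 1, c→t: 1.
Minimum is 1.

1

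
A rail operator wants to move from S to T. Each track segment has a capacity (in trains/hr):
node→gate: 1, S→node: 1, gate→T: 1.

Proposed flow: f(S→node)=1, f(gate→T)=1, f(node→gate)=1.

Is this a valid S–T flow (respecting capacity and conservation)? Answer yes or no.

Yes

Every edge has 0 ≤ f(e) ≤ cap(e).
At each intermediate node, inflow equals outflow.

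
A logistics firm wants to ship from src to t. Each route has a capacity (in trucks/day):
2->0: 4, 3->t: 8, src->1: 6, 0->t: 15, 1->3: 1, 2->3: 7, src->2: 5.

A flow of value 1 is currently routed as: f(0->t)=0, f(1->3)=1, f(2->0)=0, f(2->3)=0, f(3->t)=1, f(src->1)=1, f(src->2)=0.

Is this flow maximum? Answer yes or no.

Residual path src->2->3->t has bottleneck 5 > 0.
Pushing 5 along it raises the flow to 6, so the given flow is not maximum.

No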